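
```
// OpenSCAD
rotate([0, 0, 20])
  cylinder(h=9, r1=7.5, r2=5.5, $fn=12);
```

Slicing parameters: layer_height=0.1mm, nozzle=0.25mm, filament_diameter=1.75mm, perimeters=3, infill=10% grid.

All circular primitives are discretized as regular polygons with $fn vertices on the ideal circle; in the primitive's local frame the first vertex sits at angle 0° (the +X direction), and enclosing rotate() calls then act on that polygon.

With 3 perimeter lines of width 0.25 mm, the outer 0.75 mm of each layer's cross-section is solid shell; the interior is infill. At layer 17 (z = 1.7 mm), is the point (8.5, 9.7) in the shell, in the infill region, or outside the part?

outside

At z = 1.7 mm: the cone (r1=7.5→r2=5.5) has section circumradius 7.122 here — a regular 12-gon; (rotated 20° about Z; rotation is an isometry so areas/perimeters/island counts are preserved). Overall, the cross-section is a single solid region. Undo the 20° rotation: the query point maps to (11.305, 6.208) in the un-rotated model frame. The nearest boundary edge runs (7.12, 0.00)→(6.17, 3.56); distance from the point to it = 5.78 mm. The point is not inside any of the regions above, so it lies outside the cross-section (5.78 mm from the nearest boundary).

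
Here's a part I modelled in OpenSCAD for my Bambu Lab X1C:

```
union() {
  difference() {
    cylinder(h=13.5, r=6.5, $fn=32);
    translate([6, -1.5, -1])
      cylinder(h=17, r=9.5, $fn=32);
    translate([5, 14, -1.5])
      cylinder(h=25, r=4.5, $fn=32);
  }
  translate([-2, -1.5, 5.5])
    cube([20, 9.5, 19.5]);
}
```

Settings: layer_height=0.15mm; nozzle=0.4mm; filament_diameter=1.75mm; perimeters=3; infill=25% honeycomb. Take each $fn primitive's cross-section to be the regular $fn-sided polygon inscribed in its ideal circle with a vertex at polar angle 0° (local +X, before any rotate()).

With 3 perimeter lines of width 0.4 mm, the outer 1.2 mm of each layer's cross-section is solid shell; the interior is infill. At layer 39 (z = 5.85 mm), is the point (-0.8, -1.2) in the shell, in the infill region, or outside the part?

At z = 5.85 mm: the r=6.5 cylinder gives a regular 32-gon of circumradius 6.5 (constant along its height); the r=9.5 cylinder at (6, -1.5) gives a regular 32-gon of circumradius 9.5 (constant along its height); the cylinder at (5, 14): section is a regular 32-gon, circumradius r=4.5; Taking the first minus the rest: starting from the r=6.5 cylinder, the r=9.5 cylinder at (6, -1.5) partially overlaps it — only the 98.09 mm² overlap (of its 281.71 mm²) is removed, clipping the outline; the r=4.5 cylinder at (5, 14) misses the remaining region (no effect) — 1 connected region; the cube at (-2, -1.5) (footprint 20×9.5) is included at this height; Merging all regions: the regions partially overlap (shared area 3.37 mm²), so overlapping operands fuse into one piece — 1 connected region. Overall, the cross-section is a single solid region. The nearest boundary edge runs (18.00, -1.50)→(-2.00, -1.50); distance from the point to it = 0.30 mm. The point is inside the cross-section, 0.30 mm from the nearest boundary — within the 1.2 mm shell band (3 × 0.4).

shell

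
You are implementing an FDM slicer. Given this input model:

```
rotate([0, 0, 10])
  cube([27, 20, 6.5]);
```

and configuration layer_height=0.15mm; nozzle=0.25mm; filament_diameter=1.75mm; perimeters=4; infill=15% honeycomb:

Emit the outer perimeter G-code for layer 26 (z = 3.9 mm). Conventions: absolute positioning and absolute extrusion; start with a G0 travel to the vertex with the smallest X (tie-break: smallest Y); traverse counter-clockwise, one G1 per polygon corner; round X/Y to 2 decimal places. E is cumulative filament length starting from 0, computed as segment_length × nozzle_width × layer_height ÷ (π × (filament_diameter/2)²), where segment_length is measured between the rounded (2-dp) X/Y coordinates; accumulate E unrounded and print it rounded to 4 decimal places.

At z = 3.9 mm: the cube (footprint 27×20) is included at this height; (whole slice rotated 10° about Z — lengths, areas and connectivity unchanged). The outline is a single polygon with 4 vertices. Extrusion per mm of travel: 0.25 × 0.15 / (π × 0.875²) = 0.015591. Accumulating E over each segment gives final E = 1.4655.

G0 X-3.47 Y19.70 Z3.90
G1 X0.00 Y0.00 E0.3119
G1 X26.59 Y4.69 E0.7328
G1 X23.12 Y24.38 E1.0445
G1 X-3.47 Y19.70 E1.4655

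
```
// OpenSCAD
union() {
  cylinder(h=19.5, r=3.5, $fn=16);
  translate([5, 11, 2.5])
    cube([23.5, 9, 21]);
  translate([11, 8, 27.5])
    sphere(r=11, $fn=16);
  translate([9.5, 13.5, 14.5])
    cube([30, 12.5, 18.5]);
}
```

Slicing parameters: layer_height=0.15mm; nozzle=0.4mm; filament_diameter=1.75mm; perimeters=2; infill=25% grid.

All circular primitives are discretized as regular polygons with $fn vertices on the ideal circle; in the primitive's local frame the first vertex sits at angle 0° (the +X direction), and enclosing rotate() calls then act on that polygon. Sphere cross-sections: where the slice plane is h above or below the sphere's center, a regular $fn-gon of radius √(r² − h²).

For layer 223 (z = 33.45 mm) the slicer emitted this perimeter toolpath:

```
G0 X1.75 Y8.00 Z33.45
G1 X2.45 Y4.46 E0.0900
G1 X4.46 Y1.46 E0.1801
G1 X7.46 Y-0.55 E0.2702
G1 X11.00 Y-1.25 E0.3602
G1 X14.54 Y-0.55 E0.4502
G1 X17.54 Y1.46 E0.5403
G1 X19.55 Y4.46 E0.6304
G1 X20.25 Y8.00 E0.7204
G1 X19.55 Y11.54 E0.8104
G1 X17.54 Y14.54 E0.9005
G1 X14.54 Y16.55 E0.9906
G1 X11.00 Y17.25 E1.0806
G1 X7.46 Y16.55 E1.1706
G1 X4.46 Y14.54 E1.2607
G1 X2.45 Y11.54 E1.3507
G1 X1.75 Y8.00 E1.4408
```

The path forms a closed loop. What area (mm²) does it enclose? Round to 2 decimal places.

262.04 mm²

Apply the shoelace formula to the sequence of (X, Y) vertices; enclosed area = 262.04 mm².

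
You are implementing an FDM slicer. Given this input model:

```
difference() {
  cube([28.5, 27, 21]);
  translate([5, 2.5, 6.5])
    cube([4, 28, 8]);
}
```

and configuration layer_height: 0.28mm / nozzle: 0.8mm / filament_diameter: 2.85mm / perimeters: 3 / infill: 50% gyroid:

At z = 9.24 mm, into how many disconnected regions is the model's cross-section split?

1

At z = 9.24 mm: the cube is present — its section is the full 28.5×27 rectangle; the 4×28 cube at (5, 2.5) contributes its full rectangle; After the difference (first − rest): starting from the 28.5×27 cube, the 4×28 cube at (5, 2.5) partially overlaps it — only the 98.00 mm² overlap (of its 112.00 mm²) is removed, clipping the outline — 1 connected region. The result has 1 disconnected region.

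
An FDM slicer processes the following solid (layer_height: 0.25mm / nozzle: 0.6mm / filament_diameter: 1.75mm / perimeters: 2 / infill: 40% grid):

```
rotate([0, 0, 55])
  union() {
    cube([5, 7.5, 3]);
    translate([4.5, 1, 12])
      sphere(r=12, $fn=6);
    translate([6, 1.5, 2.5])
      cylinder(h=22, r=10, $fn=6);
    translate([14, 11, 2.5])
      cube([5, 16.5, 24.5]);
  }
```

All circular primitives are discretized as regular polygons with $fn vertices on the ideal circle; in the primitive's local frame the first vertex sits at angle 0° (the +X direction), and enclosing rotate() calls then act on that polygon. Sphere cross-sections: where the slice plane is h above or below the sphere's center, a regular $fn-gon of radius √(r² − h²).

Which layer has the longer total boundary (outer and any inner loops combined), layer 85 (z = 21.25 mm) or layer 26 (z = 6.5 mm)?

Layer 85 (z = 21.25): the cube is absent (z outside [0, 3]); the sphere at (4.5, 1): section is a regular 6-gon, circumradius = √(r²−h²) = √(12²−9.25²) = 7.644 (perimeter = 2·6·7.644·sin(180°/6) = 45.87 mm); the cylinder at (6, 1.5): section is a regular 6-gon, circumradius r=10 (perimeter = 2·6·10.000·sin(180°/6) = 60.00 mm); the cube at (14, 11) is present — its section is the full 5×16.5 rectangle (perimeter 43.00 mm); Taking the union: the regions partially overlap (shared area 151.83 mm²), so the edge portions inside another operand are dropped and the merged outline is re-measured after clipping — boundary = 103.00 mm; (rotated 55° about Z; rotation is an isometry so areas/perimeters/island counts are preserved). So its perimeter = 103.00 mm. Layer 26 (z = 6.5): the cube is absent (z outside [0, 3]); the r=12 sphere at (4.5, 1) contributes a regular 6-gon of circumradius √(12²−5.5²) = 10.665 (perimeter = 2·6·10.665·sin(180°/6) = 63.99 mm); the r=10 cylinder at (6, 1.5) contributes a regular 6-gon of circumradius 10 (perimeter = 2·6·10.000·sin(180°/6) = 60.00 mm); the cube at (14, 11) is present — its section is the full 5×16.5 rectangle (perimeter 43.00 mm); Combining (union): the regions partially overlap (shared area 245.21 mm²), so the edge portions inside another operand are dropped and the merged outline is re-measured after clipping — boundary = 108.66 mm; (whole slice rotated 55° about Z — lengths, areas and connectivity unchanged). So its perimeter = 108.66 mm. Layer 26 is larger (108.66 vs 103.00 mm).

layer 26 (z = 6.5 mm)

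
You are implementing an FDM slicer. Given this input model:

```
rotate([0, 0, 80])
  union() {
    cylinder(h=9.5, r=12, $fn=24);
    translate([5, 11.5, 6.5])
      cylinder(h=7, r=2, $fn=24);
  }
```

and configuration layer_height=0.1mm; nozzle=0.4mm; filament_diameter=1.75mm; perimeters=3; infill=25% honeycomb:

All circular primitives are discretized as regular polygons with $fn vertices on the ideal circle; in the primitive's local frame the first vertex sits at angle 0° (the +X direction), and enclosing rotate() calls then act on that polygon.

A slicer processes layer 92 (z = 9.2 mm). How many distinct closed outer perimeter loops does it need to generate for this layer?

At z = 9.2 mm: the r=12 cylinder gives a regular 24-gon of circumradius 12 (constant along its height); the r=2 cylinder at (5, 11.5) gives a regular 24-gon of circumradius 2 (constant along its height); Taking the union: the regions partially overlap (shared area 3.67 mm²), so overlapping operands fuse into one piece — 1 connected region; (rotated 80° about Z; rotation is an isometry so areas/perimeters/island counts are preserved). The result has 1 disconnected region.

1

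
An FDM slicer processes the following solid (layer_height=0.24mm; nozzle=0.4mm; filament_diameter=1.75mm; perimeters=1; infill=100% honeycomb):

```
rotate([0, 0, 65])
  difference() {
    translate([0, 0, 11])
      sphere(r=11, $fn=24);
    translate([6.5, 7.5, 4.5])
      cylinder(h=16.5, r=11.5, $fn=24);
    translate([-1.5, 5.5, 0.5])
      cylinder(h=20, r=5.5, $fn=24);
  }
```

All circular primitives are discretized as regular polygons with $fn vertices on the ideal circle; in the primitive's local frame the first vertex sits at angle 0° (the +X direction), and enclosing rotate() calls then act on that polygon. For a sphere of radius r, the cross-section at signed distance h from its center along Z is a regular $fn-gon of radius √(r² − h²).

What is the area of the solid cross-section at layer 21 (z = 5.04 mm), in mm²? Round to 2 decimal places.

115.50 mm²

At z = 5.04 mm: the r=11 sphere slices to a regular 24-gon of circumradius 9.245 (√(r²−h²) with h=5.96 from center) (area = (24/2)·9.245²·sin(360°/24) = 265.48 mm²); the r=11.5 cylinder at (6.5, 7.5) contributes a regular 24-gon of circumradius 11.5 (area = (24/2)·11.500²·sin(360°/24) = 410.75 mm²); the r=5.5 cylinder at (-1.5, 5.5) contributes a regular 24-gon of circumradius 5.5 (area = (24/2)·5.500²·sin(360°/24) = 93.95 mm²); Subtracting the remaining from the first: starting from the r=11 sphere (265.48 mm²), the r=11.5 cylinder at (6.5, 7.5) partially overlaps it — only the 135.75 mm² overlap (of its 410.75 mm²) is removed, clipping the outline; the r=5.5 cylinder at (-1.5, 5.5) partially overlaps it — only the 14.23 mm² overlap (of its 93.95 mm²) is removed, clipping the outline — area = 115.50 mm²; (rotated 65° about Z; rotation is an isometry so areas/perimeters/island counts are preserved). Overall, the cross-section is a single solid region. Net area = 115.50 mm².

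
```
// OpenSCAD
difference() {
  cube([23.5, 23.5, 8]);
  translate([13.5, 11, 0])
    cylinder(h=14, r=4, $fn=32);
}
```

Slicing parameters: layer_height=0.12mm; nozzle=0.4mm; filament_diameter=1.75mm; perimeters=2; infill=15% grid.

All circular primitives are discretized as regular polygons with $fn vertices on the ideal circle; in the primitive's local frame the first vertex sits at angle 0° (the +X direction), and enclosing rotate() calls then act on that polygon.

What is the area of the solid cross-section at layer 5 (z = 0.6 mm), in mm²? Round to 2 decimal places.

502.31 mm²

At z = 0.6 mm: the cube is present — its section is the full 23.5×23.5 rectangle (area 552.25 mm²); the cylinder at (13.5, 11): section is a regular 32-gon, circumradius r=4 (area = (32/2)·4.000²·sin(360°/32) = 49.94 mm²); Taking the first minus the rest: starting from the 23.5×23.5 cube (552.25 mm²), the r=4 cylinder at (13.5, 11) lies wholly inside it (removes its full 49.94 mm² and its 25.09 mm outline becomes a hole wall) — area = 502.31 mm². Overall, the cross-section is one region with 1 hole. Net area = 502.31 mm².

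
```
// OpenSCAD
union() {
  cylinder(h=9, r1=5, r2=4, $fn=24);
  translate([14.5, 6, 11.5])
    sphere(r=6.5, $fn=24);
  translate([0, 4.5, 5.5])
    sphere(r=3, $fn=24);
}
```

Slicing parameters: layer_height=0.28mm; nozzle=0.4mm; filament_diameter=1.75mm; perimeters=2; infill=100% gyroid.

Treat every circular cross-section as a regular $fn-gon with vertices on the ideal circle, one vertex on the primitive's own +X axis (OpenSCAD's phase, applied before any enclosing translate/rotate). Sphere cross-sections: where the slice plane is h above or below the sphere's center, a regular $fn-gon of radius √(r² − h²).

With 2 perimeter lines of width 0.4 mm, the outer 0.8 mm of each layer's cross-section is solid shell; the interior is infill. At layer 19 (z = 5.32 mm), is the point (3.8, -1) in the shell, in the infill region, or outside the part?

shell

At z = 5.32 mm: the cone (r1=5→r2=4) has section circumradius 4.409 here — a regular 24-gon; the sphere at (14.5, 6): section is a regular 24-gon, circumradius = √(r²−h²) = √(6.5²−6.18²) = 2.014; the r=3 sphere at (0, 4.5) contributes a regular 24-gon of circumradius √(3²−0.18²) = 2.995; Merging all regions: the regions partially overlap (shared area 11.24 mm²), so overlapping operands fuse into one piece — 2 connected regions. Overall, the cross-section has 2 separate islands. The nearest boundary edge runs (4.41, 0.00)→(4.26, -1.14); distance from the point to it = 0.47 mm. (Shell/infill is judged within the island containing the point — the largest one.) The point is inside the cross-section, 0.47 mm from the nearest boundary — within the 0.8 mm shell band (2 × 0.4).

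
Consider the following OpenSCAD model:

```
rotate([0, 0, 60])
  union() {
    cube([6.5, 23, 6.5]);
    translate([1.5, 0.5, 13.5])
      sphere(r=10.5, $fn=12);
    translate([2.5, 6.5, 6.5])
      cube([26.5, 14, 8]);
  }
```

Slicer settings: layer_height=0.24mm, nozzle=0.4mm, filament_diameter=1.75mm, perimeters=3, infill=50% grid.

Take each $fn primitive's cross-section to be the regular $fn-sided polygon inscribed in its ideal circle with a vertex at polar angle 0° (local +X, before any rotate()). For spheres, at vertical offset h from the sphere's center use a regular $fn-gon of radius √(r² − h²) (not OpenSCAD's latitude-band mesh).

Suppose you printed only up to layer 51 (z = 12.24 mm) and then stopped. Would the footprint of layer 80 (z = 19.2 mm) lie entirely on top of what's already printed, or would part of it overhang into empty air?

entirely on top

Compare the two slices. At z = 12.24: the cube is absent (z outside [0, 6.5]); the sphere at (1.5, 0.5): section is a regular 12-gon, circumradius = √(r²−h²) = √(10.5²−1.26²) = 10.424 (area = (12/2)·10.424²·sin(360°/12) = 325.99 mm²); the 26.5×14 cube at (2.5, 6.5) contributes its full rectangle (area 371.00 mm²); Merging all regions: the regions partially overlap — summed areas 696.99 mm² minus the doubly-counted overlap 19.71 mm² gives 677.27 mm² — area = 677.27 mm²; (rotated 60° about Z; rotation is an isometry so areas/perimeters/island counts are preserved). At z = 19.2: the cube does not reach this height (z outside [0, 6.5]); the sphere at (1.5, 0.5): section is a regular 12-gon, circumradius = √(r²−h²) = √(10.5²−5.7²) = 8.818 (area = (12/2)·8.818²·sin(360°/12) = 233.28 mm²); the cube at (2.5, 6.5) is absent (z outside [6.5, 14.5]); Taking the union: only the r=10.5 sphere at (1.5, 0.5) is present, so the union is just that shape — area = 233.28 mm²; (whole slice rotated 60° about Z — lengths, areas and connectivity unchanged). Checking containment: the cross-section at z = 19.2 is a subset of the cross-section at z = 12.24.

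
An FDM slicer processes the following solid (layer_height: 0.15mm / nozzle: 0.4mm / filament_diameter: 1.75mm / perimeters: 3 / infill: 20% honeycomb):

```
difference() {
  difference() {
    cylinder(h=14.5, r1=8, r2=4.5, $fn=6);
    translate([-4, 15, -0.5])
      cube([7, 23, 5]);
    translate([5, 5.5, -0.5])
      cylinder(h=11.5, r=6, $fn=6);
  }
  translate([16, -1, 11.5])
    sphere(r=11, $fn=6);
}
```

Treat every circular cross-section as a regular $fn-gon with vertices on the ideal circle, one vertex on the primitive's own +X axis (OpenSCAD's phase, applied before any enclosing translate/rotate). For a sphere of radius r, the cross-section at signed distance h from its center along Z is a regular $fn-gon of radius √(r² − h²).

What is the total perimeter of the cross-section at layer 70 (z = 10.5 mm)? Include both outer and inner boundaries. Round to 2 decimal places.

At z = 10.5 mm: the cone contributes a regular 6-gon of circumradius 5.466 (interpolated between r1=8 and r2=4.5 at t=0.724) (perimeter = 2·6·5.466·sin(180°/6) = 32.79 mm); the cube at (-4, 15) does not reach this height (z outside [-0.5, 4.5]); the cylinder at (5, 5.5): section is a regular 6-gon, circumradius r=6 (perimeter = 2·6·6.000·sin(180°/6) = 36.00 mm); Taking the first minus the rest: starting from the cone, the r=6 cylinder at (5, 5.5) partially overlaps it — only the 14.57 mm² overlap (of its 93.53 mm²) is removed, clipping the outline — boundary = 32.79 mm; the r=11 sphere at (16, -1) contributes a regular 6-gon of circumradius √(11²−1²) = 10.954 (perimeter = 2·6·10.954·sin(180°/6) = 65.73 mm); Subtracting the remaining from the first: starting from the result so far, the r=11 sphere at (16, -1) misses the remaining region (no effect) — boundary = 32.79 mm. Overall, the cross-section is a single solid region. Total boundary length (outer) = 32.79 mm.

32.79 mm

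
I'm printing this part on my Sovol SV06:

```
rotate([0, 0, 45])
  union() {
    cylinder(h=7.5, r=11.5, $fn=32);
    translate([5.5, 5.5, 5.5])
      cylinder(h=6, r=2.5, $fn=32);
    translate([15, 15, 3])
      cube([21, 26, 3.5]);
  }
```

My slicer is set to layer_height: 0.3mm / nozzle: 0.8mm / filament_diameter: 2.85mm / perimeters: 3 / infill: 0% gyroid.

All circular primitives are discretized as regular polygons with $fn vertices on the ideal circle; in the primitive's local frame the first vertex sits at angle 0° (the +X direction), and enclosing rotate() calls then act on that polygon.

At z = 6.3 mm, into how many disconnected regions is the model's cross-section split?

2

At z = 6.3 mm: the cylinder: section is a regular 32-gon, circumradius r=11.5; the r=2.5 cylinder at (5.5, 5.5) gives a regular 32-gon of circumradius 2.5 (constant along its height); the 21×26 cube at (15, 15) contributes its full rectangle; Taking the union: the regions partially overlap (shared area 19.51 mm²), so overlapping operands fuse into one piece — 2 connected regions; (rotated 45° about Z; rotation is an isometry so areas/perimeters/island counts are preserved). The result has 2 disconnected regions.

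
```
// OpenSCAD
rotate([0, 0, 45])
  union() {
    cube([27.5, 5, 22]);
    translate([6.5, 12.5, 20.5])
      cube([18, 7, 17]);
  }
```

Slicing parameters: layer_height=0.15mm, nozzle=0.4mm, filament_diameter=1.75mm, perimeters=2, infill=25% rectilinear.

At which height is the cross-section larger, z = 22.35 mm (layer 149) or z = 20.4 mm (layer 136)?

layer 136 (z = 20.4 mm)

Layer 149 (z = 22.35): the cube is not intersected at this z (z outside [0, 22]); the 18×7 cube at (6.5, 12.5) contributes its full rectangle (area 126.00 mm²); Taking the union: only the 18×7 cube at (6.5, 12.5) is present, so the union is just that shape — area = 126.00 mm²; (whole slice rotated 45° about Z — lengths, areas and connectivity unchanged). So its area = 126.00 mm². Layer 136 (z = 20.4): the 27.5×5 cube contributes its full rectangle (area 137.50 mm²); the cube at (6.5, 12.5) does not reach this height (z outside [20.5, 37.5]); Combining (union): only the 27.5×5 cube is present, so the union is just that shape — area = 137.50 mm²; (whole slice rotated 45° about Z — lengths, areas and connectivity unchanged). So its area = 137.50 mm². Layer 136 is larger (137.50 vs 126.00 mm²).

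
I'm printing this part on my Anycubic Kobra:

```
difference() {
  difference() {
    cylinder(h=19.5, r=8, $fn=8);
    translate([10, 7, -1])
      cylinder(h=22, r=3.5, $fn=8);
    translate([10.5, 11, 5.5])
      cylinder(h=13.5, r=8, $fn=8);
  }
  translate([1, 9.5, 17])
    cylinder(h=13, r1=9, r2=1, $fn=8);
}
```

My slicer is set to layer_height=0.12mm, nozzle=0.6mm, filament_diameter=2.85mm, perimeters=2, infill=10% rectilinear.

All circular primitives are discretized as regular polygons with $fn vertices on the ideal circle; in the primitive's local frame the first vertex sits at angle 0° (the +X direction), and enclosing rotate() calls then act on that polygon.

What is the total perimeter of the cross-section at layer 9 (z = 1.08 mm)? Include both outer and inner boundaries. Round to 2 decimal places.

At z = 1.08 mm: the r=8 cylinder contributes a regular 8-gon of circumradius 8 (perimeter = 2·8·8.000·sin(180°/8) = 48.98 mm); the r=3.5 cylinder at (10, 7) contributes a regular 8-gon of circumradius 3.5 (perimeter = 2·8·3.500·sin(180°/8) = 21.43 mm); the cylinder at (10.5, 11) does not reach this height (z outside [5.5, 19]); After the difference (first − rest): starting from the r=8 cylinder, the r=3.5 cylinder at (10, 7) misses the remaining region (no effect) — boundary = 48.98 mm; the cone at (1, 9.5) does not reach this height (z outside [17, 30]); After the difference (first − rest): none of the subtracted shapes is present at this height, so that combined region is unchanged — boundary = 48.98 mm. Overall, the cross-section is a single solid region. Total boundary length (outer) = 48.98 mm.

48.98 mm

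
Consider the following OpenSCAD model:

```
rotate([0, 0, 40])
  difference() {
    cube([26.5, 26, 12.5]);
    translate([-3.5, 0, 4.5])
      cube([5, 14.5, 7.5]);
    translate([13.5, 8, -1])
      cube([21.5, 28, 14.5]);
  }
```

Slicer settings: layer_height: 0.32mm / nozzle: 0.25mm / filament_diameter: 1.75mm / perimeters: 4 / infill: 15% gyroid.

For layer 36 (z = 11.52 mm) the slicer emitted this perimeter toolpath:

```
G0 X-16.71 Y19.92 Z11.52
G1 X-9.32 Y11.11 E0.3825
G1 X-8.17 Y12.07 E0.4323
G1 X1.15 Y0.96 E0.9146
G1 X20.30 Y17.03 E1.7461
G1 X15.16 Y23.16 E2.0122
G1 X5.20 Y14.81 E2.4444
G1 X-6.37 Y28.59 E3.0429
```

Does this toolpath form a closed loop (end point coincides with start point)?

Start point (G0): (-16.71, 19.92). End point (last G1): the path does not return to the start — open.

no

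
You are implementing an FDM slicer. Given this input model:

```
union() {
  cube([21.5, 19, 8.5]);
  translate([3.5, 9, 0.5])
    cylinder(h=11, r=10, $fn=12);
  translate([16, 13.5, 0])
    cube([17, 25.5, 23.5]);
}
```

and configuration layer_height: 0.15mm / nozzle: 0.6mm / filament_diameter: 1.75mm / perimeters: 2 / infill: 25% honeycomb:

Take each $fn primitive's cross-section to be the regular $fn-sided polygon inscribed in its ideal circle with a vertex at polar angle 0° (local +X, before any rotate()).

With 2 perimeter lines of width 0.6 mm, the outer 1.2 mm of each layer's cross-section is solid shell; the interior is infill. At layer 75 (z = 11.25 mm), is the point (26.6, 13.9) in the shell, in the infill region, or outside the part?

shell

At z = 11.25 mm: the cube is absent (z outside [0, 8.5]); the r=10 cylinder at (3.5, 9) contributes a regular 12-gon of circumradius 10; the 17×25.5 cube at (16, 13.5) contributes its full rectangle; Combining (union): the 2 present regions are separate (no shared area or edge), so areas and boundary lengths simply add and each stays a separate island — 2 connected regions. Overall, the cross-section has 2 separate islands. The nearest boundary edge runs (33.00, 13.50)→(16.00, 13.50); distance from the point to it = 0.40 mm. (Shell/infill is judged within the island containing the point — the largest one.) The point is inside the cross-section, 0.40 mm from the nearest boundary — within the 1.2 mm shell band (2 × 0.6).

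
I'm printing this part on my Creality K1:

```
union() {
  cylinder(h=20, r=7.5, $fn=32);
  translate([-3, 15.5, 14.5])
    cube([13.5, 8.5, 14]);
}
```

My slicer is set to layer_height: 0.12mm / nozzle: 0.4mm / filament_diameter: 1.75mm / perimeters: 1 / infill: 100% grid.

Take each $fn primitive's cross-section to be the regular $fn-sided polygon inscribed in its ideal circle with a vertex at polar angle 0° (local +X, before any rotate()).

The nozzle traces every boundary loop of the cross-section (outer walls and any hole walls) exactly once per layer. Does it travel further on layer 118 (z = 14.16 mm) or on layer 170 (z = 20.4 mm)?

Layer 118 (z = 14.16): the r=7.5 cylinder gives a regular 32-gon of circumradius 7.5 (constant along its height) (perimeter = 2·32·7.500·sin(180°/32) = 47.05 mm); the cube at (-3, 15.5) is not intersected at this z (z outside [14.5, 28.5]); Merging all regions: only the r=7.5 cylinder is present, so the union is just that shape — boundary = 47.05 mm. So its perimeter = 47.05 mm. Layer 170 (z = 20.4): the cylinder does not reach this height (z outside [0, 20]); the cube at (-3, 15.5) (footprint 13.5×8.5) is included at this height (perimeter 44.00 mm); Combining (union): only the 13.5×8.5 cube at (-3, 15.5) is present, so the union is just that shape — boundary = 44.00 mm. So its perimeter = 44.00 mm. Layer 118 is larger (47.05 vs 44.00 mm).

layer 118 (z = 14.16 mm)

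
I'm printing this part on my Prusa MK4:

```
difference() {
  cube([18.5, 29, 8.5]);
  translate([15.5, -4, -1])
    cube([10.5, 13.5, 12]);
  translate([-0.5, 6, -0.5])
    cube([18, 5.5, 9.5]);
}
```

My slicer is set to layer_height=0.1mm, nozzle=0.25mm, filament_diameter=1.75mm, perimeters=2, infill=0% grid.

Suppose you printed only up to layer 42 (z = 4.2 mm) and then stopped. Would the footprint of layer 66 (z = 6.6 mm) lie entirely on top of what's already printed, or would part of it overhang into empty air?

Compare the two slices. At z = 4.2: the 18.5×29 cube contributes its full rectangle (area 536.50 mm²); the cube at (15.5, -4) (footprint 10.5×13.5) is included at this height (area 141.75 mm²); the 18×5.5 cube at (-0.5, 6) contributes its full rectangle (area 99.00 mm²); Subtracting the remaining from the first: starting from the 18.5×29 cube (536.50 mm²), the 10.5×13.5 cube at (15.5, -4) partially overlaps it — only the 28.50 mm² overlap (of its 141.75 mm²) is removed, clipping the outline; the 18×5.5 cube at (-0.5, 6) partially overlaps it — only the 89.25 mm² overlap (of its 99.00 mm²) is removed, clipping the outline — area = 418.75 mm². At z = 6.6: the cube (footprint 18.5×29) is included at this height (area 536.50 mm²); the 10.5×13.5 cube at (15.5, -4) contributes its full rectangle (area 141.75 mm²); the cube at (-0.5, 6) (footprint 18×5.5) is included at this height (area 99.00 mm²); Taking the first minus the rest: starting from the 18.5×29 cube (536.50 mm²), the 10.5×13.5 cube at (15.5, -4) partially overlaps it — only the 28.50 mm² overlap (of its 141.75 mm²) is removed, clipping the outline; the 18×5.5 cube at (-0.5, 6) partially overlaps it — only the 89.25 mm² overlap (of its 99.00 mm²) is removed, clipping the outline — area = 418.75 mm². Checking containment: the cross-section at z = 6.6 is a subset of the cross-section at z = 4.2.

entirely on top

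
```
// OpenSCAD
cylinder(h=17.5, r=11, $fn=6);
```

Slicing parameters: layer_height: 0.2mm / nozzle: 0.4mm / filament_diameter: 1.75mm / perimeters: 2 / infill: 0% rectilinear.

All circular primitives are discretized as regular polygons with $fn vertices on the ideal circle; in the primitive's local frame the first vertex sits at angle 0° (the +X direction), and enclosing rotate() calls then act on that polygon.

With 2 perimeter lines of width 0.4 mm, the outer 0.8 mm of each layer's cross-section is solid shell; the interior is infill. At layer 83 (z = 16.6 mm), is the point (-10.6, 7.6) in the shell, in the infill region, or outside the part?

At z = 16.6 mm: the r=11 cylinder contributes a regular 6-gon of circumradius 11. Overall, the cross-section is a single solid region. The nearest boundary edge runs (-5.50, 9.53)→(-11.00, 0.00); distance from the point to it = 3.45 mm. The point is not inside any of the regions above, so it lies outside the cross-section (3.45 mm from the nearest boundary).

outside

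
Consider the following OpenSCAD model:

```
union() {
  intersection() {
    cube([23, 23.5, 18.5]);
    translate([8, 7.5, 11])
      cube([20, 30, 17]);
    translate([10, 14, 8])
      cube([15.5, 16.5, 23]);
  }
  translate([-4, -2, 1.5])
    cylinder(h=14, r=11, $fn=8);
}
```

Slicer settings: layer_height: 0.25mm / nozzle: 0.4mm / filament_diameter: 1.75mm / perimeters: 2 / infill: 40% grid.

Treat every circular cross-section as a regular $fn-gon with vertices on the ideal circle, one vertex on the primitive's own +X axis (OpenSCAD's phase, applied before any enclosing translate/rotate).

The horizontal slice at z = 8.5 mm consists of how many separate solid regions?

1

At z = 8.5 mm: the cube is present — its section is the full 23×23.5 rectangle; the cube at (8, 7.5) does not reach this height (z outside [11, 28]); the cube at (10, 14) is present — its section is the full 15.5×16.5 rectangle; After intersecting: at least one operand is absent at this height, so nothing remains; the cylinder at (-4, -2): section is a regular 8-gon, circumradius r=11; Combining (union): only the r=11 cylinder at (-4, -2) is present, so the union is just that shape — 1 connected region. The result has 1 disconnected region.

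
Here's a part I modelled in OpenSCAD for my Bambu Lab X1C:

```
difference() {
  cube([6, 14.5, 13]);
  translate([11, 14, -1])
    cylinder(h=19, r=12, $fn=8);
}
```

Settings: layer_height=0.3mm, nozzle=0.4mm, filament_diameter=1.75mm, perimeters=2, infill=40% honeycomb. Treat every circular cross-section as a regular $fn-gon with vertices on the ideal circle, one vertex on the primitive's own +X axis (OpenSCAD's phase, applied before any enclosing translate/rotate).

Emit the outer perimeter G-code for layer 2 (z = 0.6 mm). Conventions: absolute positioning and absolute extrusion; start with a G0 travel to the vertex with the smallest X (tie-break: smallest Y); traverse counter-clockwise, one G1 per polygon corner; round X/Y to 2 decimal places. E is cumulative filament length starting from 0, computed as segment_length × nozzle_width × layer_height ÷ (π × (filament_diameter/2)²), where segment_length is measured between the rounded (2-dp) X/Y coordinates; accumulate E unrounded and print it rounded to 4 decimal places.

At z = 0.6 mm: the cube (footprint 6×14.5) is included at this height; the r=12 cylinder at (11, 14) contributes a regular 8-gon of circumradius 12; After the difference (first − rest): starting from the 6×14.5 cube, the r=12 cylinder at (11, 14) partially overlaps it — only the 48.79 mm² overlap (of its 407.29 mm²) is removed, clipping the outline — 1 connected region. The outline is a single polygon with 5 vertices. Extrusion per mm of travel: 0.4 × 0.3 / (π × 0.875²) = 0.049890. Accumulating E over each segment gives final E = 1.5971.

G0 X0.00 Y0.00 Z0.60
G1 X6.00 Y0.00 E0.2993
G1 X6.00 Y4.07 E0.5024
G1 X2.51 Y5.51 E0.6908
G1 X0.00 Y11.59 E1.0189
G1 X0.00 Y0.00 E1.5971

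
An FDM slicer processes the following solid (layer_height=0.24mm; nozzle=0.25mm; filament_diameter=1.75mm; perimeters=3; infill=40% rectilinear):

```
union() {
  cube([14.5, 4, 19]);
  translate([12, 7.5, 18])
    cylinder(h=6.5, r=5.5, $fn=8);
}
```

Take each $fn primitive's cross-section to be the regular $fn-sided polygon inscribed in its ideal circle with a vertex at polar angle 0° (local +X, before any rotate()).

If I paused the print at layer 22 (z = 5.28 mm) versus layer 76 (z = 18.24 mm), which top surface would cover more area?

Layer 22 (z = 5.28): the 14.5×4 cube contributes its full rectangle (area 58.00 mm²); the cylinder at (12, 7.5) is not intersected at this z (z outside [18, 24.5]); Combining (union): only the 14.5×4 cube is present, so the union is just that shape — area = 58.00 mm². So its area = 58.00 mm². Layer 76 (z = 18.24): the 14.5×4 cube contributes its full rectangle (area 58.00 mm²); the r=5.5 cylinder at (12, 7.5) contributes a regular 8-gon of circumradius 5.5 (area = (8/2)·5.500²·sin(360°/8) = 85.56 mm²); Taking the union: the regions partially overlap — summed areas 143.56 mm² minus the doubly-counted overlap 8.38 mm² gives 135.18 mm² — area = 135.18 mm². So its area = 135.18 mm². Layer 76 is larger (135.18 vs 58.00 mm²).

layer 76 (z = 18.24 mm)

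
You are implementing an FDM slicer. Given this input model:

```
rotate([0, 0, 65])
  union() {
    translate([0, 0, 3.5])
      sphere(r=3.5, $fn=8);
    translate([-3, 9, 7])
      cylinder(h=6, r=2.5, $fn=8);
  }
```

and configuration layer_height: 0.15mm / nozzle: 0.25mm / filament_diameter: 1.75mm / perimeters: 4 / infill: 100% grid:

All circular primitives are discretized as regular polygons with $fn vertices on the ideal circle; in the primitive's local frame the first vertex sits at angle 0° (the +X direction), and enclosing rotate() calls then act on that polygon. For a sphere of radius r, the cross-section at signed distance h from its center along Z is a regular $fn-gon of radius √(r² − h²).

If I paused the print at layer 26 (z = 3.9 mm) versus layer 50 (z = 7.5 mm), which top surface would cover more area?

layer 26 (z = 3.9 mm)

Layer 26 (z = 3.9): the sphere: section is a regular 8-gon, circumradius = √(r²−h²) = √(3.5²−0.4²) = 3.477 (area = (8/2)·3.477²·sin(360°/8) = 34.20 mm²); the cylinder at (-3, 9) does not reach this height (z outside [7, 13]); Merging all regions: only the r=3.5 sphere is present, so the union is just that shape — area = 34.20 mm²; (whole slice rotated 65° about Z — lengths, areas and connectivity unchanged). So its area = 34.20 mm². Layer 50 (z = 7.5): the sphere is not intersected at this z (|z−center|=4.000 > r=3.5); the cylinder at (-3, 9): section is a regular 8-gon, circumradius r=2.5 (area = (8/2)·2.500²·sin(360°/8) = 17.68 mm²); Taking the union: only the r=2.5 cylinder at (-3, 9) is present, so the union is just that shape — area = 17.68 mm²; (whole slice rotated 65° about Z — lengths, areas and connectivity unchanged). So its area = 17.68 mm². Layer 26 is larger (34.20 vs 17.68 mm²).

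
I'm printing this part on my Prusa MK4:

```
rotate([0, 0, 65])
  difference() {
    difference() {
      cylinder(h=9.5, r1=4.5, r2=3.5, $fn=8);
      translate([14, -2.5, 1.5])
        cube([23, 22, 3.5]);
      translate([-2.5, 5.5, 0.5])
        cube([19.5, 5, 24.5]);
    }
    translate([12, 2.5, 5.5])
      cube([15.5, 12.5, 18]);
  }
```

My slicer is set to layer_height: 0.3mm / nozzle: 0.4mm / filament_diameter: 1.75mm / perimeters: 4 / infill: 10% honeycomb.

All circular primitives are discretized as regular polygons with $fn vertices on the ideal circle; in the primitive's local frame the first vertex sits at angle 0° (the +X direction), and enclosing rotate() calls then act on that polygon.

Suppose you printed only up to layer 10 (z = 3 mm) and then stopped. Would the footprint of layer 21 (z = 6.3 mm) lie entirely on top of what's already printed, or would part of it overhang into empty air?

entirely on top

Compare the two slices. At z = 3: the cone: at t=0.316 of its height the radius interpolates to r₁+(r₂−r₁)t = 4.184, giving a regular 8-gon of that circumradius (area = (8/2)·4.184²·sin(360°/8) = 49.52 mm²); the cube at (14, -2.5) is present — its section is the full 23×22 rectangle (area 506.00 mm²); the 19.5×5 cube at (-2.5, 5.5) contributes its full rectangle (area 97.50 mm²); After the difference (first − rest): starting from the cone (49.52 mm²), the 23×22 cube at (14, -2.5) misses the remaining region (no effect); the 19.5×5 cube at (-2.5, 5.5) misses the remaining region (no effect) — area = 49.52 mm²; the cube at (12, 2.5) is not intersected at this z (z outside [5.5, 23.5]); Subtracting the remaining from the first: none of the subtracted shapes is present at this height, so the result so far is unchanged — area = 49.52 mm²; (rotated 65° about Z; rotation is an isometry so areas/perimeters/island counts are preserved). At z = 6.3: the cone contributes a regular 8-gon of circumradius 3.837 (interpolated between r1=4.5 and r2=3.5 at t=0.663) (area = (8/2)·3.837²·sin(360°/8) = 41.64 mm²); the cube at (14, -2.5) is not intersected at this z (z outside [1.5, 5]); the cube at (-2.5, 5.5) (footprint 19.5×5) is included at this height (area 97.50 mm²); Taking the first minus the rest: starting from the cone (41.64 mm²), the 19.5×5 cube at (-2.5, 5.5) misses the remaining region (no effect) — area = 41.64 mm²; the 15.5×12.5 cube at (12, 2.5) contributes its full rectangle (area 193.75 mm²); After the difference (first − rest): starting from the result so far (41.64 mm²), the 15.5×12.5 cube at (12, 2.5) misses the remaining region (no effect) — area = 41.64 mm²; (rotated 65° about Z; rotation is an isometry so areas/perimeters/island counts are preserved). Checking containment: the cross-section at z = 6.3 is a subset of the cross-section at z = 3.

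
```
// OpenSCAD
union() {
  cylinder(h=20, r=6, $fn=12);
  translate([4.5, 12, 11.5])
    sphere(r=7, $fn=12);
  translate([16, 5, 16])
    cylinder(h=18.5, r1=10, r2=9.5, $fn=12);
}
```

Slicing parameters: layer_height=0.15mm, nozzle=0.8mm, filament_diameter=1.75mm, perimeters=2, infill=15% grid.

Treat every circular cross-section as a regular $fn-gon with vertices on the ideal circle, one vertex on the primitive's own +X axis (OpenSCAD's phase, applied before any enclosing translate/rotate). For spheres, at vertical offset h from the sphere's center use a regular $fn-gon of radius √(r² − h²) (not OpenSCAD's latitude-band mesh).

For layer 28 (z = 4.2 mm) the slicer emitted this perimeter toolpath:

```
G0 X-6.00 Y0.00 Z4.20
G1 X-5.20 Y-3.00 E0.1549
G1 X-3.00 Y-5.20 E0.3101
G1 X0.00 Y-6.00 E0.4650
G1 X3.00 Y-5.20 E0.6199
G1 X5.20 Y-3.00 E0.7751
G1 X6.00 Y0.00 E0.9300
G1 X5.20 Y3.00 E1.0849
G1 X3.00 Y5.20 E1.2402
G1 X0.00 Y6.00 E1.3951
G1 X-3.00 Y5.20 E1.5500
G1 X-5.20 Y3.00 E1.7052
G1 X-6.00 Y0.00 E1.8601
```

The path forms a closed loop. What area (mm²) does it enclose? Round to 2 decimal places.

Apply the shoelace formula to the sequence of (X, Y) vertices; enclosed area = 108.08 mm².

108.08 mm²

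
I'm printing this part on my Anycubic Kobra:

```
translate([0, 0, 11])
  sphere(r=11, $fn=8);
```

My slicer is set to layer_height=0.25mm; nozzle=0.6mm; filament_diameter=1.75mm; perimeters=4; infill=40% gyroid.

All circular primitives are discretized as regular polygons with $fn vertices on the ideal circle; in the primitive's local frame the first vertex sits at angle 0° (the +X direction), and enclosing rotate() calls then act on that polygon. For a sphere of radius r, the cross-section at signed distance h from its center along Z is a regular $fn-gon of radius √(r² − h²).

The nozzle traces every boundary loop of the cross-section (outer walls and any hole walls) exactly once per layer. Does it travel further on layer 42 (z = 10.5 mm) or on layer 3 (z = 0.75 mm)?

layer 42 (z = 10.5 mm)

Layer 42 (z = 10.5): the r=11 sphere slices to a regular 8-gon of circumradius 10.989 (√(r²−h²) with h=0.5 from center) (perimeter = 2·8·10.989·sin(180°/8) = 67.28 mm). So its perimeter = 67.28 mm. Layer 3 (z = 0.75): the sphere: section is a regular 8-gon, circumradius = √(r²−h²) = √(11²−10.25²) = 3.992 (perimeter = 2·8·3.992·sin(180°/8) = 24.44 mm). So its perimeter = 24.44 mm. Layer 42 is larger (67.28 vs 24.44 mm).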